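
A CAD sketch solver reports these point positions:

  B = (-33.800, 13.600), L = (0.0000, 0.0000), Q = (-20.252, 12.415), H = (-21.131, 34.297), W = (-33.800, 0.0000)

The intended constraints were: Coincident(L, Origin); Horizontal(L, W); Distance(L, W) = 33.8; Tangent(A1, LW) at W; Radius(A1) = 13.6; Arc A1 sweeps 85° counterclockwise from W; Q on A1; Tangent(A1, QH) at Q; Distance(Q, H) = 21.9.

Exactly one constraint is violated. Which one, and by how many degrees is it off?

Tangent(A1, QH) at Q — off by 7.30°.

L = (0.00, 0.00) ✓; L.y = 0.00, W.y = 0.00 ✓; |LW| = 33.80 ✓; ∠(BW, WL) = 90.00° ✓; |BW| = 13.60 ✓; bearing(B→Q) − bearing(B→W) = 85.00° ✓; |BQ| = 13.60 ✓; ∠(BQ, QH) = 82.70° ✗; |QH| = 21.90 ✓.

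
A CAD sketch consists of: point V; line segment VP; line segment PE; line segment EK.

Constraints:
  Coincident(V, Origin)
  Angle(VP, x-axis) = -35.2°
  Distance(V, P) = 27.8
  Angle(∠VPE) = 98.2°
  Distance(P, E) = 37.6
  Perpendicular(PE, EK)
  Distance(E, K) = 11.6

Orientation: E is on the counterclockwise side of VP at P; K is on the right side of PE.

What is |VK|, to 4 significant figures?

57.08

∠VPE = 98.2°, so PE runs at -35.2° + (180° − 98.2°) = 46.60° from the x-axis; with |PE| = 37.6, E = P + 37.6·(cos 46.60°, sin 46.60°) = (48.55, 11.29). The perpendicularity gives EK at right angles to PE; with |EK| = 11.6 on the right of PE, K = E + 11.6·(0.7266, -0.6871) = (56.98, 3.324). Then |VK| = |K − V| = 57.08.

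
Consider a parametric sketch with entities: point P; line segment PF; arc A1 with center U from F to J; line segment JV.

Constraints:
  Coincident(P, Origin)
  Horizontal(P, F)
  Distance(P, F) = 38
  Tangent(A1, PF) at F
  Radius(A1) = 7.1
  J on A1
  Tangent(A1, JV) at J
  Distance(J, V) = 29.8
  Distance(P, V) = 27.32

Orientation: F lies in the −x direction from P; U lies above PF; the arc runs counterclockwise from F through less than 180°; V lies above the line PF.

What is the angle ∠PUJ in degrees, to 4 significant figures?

32.00°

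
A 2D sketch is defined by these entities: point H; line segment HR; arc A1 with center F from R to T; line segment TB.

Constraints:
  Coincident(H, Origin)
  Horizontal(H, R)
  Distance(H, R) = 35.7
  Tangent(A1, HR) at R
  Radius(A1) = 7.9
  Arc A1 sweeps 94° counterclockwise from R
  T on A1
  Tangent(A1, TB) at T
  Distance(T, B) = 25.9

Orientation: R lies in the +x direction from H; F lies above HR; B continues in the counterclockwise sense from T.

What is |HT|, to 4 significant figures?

44.39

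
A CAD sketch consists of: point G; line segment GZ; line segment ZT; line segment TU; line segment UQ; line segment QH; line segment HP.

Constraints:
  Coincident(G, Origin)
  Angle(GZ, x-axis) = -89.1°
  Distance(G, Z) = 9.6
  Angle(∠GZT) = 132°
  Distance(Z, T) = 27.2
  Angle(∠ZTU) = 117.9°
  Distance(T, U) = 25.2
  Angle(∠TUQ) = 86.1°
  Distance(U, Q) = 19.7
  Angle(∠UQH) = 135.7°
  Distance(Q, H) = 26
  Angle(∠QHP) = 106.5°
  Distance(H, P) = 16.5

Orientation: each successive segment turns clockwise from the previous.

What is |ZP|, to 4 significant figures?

5.321

∠UQH = 135.7° gives QH at 22.60° from the x-axis; with |QH| = 26.0, H = (-11.84, 8.285). ∠QHP = 106.5° gives HP at -50.90° from the x-axis; with |HP| = 16.5, P = (-1.434, -4.520). Then |ZP| = |P − Z| = 5.321.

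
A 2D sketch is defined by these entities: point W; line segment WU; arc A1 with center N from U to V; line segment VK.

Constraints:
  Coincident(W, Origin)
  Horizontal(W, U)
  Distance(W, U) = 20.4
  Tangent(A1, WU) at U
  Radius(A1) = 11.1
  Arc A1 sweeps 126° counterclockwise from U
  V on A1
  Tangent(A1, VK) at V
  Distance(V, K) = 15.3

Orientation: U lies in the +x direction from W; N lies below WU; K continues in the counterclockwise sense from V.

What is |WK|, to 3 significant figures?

36.3

W is at the origin; W and U share the same y with |WU| = 20.4 and U on the +x side, so U = (20.4, 0.00). The tangent condition forces NU to be normal to WU, so N = U + (0, -11.1) = (20.4, -11.1). On A1, U sits at bearing 90° from N; a 126° counterclockwise sweep puts V at bearing 216°, so V = N + 11.1·(cos 216°, sin 216°) = (11.4, -17.6). The tangent condition forces NV to be normal to VK, so VK runs along (−sin 216°, cos 216°); with |VK| = 15.3, K = (20.4, -30.0). Then |WK| = |K − W| = 36.3.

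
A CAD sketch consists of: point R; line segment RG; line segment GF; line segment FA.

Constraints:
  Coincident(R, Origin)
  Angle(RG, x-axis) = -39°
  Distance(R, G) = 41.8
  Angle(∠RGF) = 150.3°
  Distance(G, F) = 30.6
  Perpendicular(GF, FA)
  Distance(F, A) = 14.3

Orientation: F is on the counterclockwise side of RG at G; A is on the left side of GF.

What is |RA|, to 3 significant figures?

67.2

∠RGF = 150.3°, so GF runs at -39.0° + (180° − 150.3°) = -9.30° from the x-axis; with |GF| = 30.6, F = G + 30.6·(cos -9.30°, sin -9.30°) = (62.7, -31.3). GF ⟂ FA; with |FA| = 14.3 on the left of GF, A = F + 14.3·(0.162, 0.987) = (65.0, -17.1). Then |RA| = |A − R| = 67.2.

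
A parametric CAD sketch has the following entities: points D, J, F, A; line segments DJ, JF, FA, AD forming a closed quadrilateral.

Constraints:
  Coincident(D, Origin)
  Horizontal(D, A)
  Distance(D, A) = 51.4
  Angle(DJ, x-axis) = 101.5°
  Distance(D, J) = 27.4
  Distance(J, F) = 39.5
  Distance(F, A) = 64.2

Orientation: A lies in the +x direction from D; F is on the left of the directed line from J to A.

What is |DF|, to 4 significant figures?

60.10

Checks: |JF| = 39.50 ✓; |FA| = 64.20 ✓.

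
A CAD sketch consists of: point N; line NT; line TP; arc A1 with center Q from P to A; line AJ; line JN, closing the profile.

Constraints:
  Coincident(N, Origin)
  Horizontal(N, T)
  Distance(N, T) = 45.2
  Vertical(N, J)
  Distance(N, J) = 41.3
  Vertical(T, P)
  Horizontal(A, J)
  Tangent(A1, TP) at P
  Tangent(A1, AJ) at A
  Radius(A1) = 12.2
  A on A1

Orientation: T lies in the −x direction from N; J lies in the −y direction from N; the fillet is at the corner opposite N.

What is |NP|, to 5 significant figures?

53.757

The virtual corner opposite N is at (-45.200, -41.300). A1 meets TP tangentially, so QP is at right angles to TP and A1 meets AJ tangentially, so QA is at right angles to AJ, with radius 12.2, so the center Q sits 12.2 in from both sides at Q = (-33.000, -29.100). That places the tangent points at P = (-45.200, -29.100) on TP and A = (-33.000, -41.300) on AJ. Then |NP| = |P − N| = 53.757.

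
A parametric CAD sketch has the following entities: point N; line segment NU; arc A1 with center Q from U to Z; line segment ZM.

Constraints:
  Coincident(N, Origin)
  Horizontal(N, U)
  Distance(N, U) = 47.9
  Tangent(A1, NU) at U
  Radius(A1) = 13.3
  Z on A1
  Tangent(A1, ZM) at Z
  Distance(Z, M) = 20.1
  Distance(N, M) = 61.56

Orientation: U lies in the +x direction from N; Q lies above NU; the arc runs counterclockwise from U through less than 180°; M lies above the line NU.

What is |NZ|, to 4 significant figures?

62.63

N is at the origin; NU is horizontal with |NU| = 47.9 and U on the +x side, so U = (47.90, 0.000). Tangency of A1 to NU means the radius QU is perpendicular to NU, so Q = U + (0, 13.3) = (47.90, 13.30). Since QZ ⟂ ZM (tangency), |QM| = √(13.3² + 20.1²) = 24.10 regardless of where Z sits on A1. So M lies on both circle(N, 61.56) and circle(Q, 24.10); the above-NU intersection is M = (48.91, 37.38). Z is the foot of the tangent from M: Z = (59.29, 20.17).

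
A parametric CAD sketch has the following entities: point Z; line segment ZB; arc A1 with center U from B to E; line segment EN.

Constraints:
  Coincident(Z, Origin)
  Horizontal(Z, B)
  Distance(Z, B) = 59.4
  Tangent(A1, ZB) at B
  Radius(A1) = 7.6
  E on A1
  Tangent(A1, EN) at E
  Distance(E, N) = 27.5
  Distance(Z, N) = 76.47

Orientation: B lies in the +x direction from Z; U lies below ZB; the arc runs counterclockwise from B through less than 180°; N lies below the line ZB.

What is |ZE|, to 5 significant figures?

54.331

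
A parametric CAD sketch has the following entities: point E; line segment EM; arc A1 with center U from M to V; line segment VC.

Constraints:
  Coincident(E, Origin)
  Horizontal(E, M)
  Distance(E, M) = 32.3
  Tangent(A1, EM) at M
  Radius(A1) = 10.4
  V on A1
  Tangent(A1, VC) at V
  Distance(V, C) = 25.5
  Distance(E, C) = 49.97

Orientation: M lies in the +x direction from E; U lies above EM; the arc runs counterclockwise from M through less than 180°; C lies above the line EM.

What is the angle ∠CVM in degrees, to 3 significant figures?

124°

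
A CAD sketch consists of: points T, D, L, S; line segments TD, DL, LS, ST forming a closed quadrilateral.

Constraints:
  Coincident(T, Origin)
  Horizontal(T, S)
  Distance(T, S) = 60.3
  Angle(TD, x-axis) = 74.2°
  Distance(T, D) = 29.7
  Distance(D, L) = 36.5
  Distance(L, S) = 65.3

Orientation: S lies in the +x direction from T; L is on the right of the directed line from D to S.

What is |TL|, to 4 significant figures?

7.340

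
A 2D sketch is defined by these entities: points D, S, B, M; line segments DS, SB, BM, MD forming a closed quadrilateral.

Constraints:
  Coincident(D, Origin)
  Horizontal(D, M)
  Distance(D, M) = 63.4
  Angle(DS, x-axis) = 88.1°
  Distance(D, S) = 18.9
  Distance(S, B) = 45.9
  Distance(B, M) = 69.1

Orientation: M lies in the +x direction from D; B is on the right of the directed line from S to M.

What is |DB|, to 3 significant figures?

27.0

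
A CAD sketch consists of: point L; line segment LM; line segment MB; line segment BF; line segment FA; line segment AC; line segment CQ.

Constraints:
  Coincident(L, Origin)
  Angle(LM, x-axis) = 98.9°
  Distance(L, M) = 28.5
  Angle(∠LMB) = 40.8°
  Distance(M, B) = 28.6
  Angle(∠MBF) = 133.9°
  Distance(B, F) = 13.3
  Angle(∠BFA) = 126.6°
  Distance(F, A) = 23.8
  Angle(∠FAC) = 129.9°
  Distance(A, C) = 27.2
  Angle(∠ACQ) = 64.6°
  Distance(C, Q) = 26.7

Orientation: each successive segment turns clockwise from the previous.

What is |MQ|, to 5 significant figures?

21.787

L is at the origin; LM runs at 98.9° with length 28.5, so M = (-4.4092, 28.157). ∠LMB = 40.8° gives MB at -40.300° from the x-axis; with |MB| = 28.6, B = (17.403, 9.6587). ∠MBF = 133.9° gives BF at -86.400° from the x-axis; with |BF| = 13.3, F = (18.238, -3.6151). ∠BFA = 126.6° gives FA at -139.80° from the x-axis; with |FA| = 23.8, A = (0.059837, -18.977). ∠FAC = 129.9° gives AC at 170.10° from the x-axis; with |AC| = 27.2, C = (-26.735, -14.301). ∠ACQ = 64.6° gives CQ at 54.700° from the x-axis; with |CQ| = 26.7, Q = (-11.306, 7.4904). Then |MQ| = |Q − M| = 21.787.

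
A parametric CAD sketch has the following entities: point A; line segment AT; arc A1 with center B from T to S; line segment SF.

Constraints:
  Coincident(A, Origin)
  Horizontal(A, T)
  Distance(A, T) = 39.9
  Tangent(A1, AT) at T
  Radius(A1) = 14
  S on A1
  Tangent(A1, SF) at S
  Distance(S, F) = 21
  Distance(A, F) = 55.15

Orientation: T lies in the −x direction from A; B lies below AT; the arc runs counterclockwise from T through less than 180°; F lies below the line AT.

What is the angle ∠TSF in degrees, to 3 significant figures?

117°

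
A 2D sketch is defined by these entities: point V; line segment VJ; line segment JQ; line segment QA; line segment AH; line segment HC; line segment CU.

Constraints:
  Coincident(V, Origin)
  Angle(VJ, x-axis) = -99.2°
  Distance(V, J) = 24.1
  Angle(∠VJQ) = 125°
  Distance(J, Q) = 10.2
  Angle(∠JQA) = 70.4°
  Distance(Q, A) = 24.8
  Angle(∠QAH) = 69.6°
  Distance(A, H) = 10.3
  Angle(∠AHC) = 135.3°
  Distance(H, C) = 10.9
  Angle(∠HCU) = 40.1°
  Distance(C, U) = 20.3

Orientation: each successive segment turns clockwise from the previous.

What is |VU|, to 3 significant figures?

21.3

∠AHC = 135.3° gives HC at -58.9° from the x-axis; with |HC| = 10.9, C = (-0.0993, -15.4). ∠HCU = 40.1° gives CU at 161° from the x-axis; with |CU| = 20.3, U = (-19.3, -8.89). Then |VU| = |U − V| = 21.3.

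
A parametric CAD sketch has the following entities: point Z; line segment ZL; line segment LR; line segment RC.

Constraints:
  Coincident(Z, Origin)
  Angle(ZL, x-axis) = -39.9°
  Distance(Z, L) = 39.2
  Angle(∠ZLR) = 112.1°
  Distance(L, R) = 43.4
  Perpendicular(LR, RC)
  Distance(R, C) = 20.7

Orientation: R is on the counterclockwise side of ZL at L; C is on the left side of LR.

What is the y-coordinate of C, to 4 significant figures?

13.51

Z is at the origin; ZL runs at -39.9° with length 39.2, so L = 39.2·(cos -39.9°, sin -39.9°) = (30.07, -25.14). ∠ZLR = 112.1°, so LR runs at -39.9° + (180° − 112.1°) = 28.00° from the x-axis; with |LR| = 43.4, R = L + 43.4·(cos 28.00°, sin 28.00°) = (68.39, -4.770). LR is perpendicular to RC; with |RC| = 20.7 on the left of LR, C = R + 20.7·(-0.4695, 0.8829) = (58.67, 13.51). So C.y = 13.51.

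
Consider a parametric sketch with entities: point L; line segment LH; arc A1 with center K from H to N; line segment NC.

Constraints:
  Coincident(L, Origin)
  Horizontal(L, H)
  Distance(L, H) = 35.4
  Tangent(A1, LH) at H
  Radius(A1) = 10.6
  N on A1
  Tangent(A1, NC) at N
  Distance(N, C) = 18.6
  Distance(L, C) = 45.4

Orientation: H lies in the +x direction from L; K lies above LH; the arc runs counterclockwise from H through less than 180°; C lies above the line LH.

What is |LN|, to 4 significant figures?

47.00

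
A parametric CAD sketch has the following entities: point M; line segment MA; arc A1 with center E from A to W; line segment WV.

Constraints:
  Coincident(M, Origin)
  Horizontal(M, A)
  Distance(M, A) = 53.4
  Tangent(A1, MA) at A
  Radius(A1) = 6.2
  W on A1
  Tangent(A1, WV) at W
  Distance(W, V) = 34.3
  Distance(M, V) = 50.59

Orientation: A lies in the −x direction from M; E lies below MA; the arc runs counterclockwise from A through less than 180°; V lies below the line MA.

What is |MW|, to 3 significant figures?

59.0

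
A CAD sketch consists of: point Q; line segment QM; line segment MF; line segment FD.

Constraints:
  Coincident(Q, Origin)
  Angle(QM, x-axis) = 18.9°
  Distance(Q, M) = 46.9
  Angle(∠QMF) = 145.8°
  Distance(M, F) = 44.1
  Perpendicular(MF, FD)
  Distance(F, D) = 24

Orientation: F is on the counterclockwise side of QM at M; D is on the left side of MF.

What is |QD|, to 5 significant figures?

82.924

∠QMF = 145.8°, so MF runs at 18.9° + (180° − 145.8°) = 53.100° from the x-axis; with |MF| = 44.1, F = M + 44.1·(cos 53.100°, sin 53.100°) = (70.850, 50.458). MF ⟂ FD; with |FD| = 24.0 on the left of MF, D = F + 24.0·(-0.79968, 0.60042) = (51.658, 64.868). Then |QD| = |D − Q| = 82.924.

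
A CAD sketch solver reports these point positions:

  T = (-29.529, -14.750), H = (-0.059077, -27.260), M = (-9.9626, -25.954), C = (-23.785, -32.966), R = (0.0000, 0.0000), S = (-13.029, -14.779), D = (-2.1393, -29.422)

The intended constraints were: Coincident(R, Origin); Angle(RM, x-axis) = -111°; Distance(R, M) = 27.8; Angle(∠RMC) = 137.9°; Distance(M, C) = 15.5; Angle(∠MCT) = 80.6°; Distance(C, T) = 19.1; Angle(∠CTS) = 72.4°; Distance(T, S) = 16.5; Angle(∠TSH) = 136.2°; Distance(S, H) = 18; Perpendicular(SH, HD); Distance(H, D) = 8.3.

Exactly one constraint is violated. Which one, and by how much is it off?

Distance(H, D) = 8.3 — off by 5.30.

R = (0.00, 0.00) ✓; RM at -111.0° ✓; |RM| = 27.80 ✓; ∠RMC = 137.9° ✓; |MC| = 15.50 ✓; ∠MCT = 80.60° ✓; |CT| = 19.10 ✓; ∠CTS = 72.40° ✓; |TS| = 16.50 ✓; ∠TSH = 136.2° ✓; |SH| = 18.00 ✓; ∠(SH, HD) = 90.00° ✓; |HD| = 3.000 ✗.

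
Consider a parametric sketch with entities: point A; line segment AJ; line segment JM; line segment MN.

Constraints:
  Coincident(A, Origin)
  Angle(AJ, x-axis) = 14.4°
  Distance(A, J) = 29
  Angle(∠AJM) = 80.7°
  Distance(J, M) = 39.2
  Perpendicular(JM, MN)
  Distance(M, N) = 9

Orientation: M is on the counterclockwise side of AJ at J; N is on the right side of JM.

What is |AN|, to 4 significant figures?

51.05

A is at the origin; AJ runs at 14.4° with length 29.0, so J = 29.0·(cos 14.4°, sin 14.4°) = (28.09, 7.212). ∠AJM = 80.7°, so JM runs at 14.4° + (180° − 80.7°) = 113.7° from the x-axis; with |JM| = 39.2, M = J + 39.2·(cos 113.7°, sin 113.7°) = (12.33, 43.11). The perpendicularity gives MN at right angles to JM; with |MN| = 9.0 on the right of JM, N = M + 9.0·(0.9157, 0.4019) = (20.57, 46.72). Then |AN| = |N − A| = 51.05.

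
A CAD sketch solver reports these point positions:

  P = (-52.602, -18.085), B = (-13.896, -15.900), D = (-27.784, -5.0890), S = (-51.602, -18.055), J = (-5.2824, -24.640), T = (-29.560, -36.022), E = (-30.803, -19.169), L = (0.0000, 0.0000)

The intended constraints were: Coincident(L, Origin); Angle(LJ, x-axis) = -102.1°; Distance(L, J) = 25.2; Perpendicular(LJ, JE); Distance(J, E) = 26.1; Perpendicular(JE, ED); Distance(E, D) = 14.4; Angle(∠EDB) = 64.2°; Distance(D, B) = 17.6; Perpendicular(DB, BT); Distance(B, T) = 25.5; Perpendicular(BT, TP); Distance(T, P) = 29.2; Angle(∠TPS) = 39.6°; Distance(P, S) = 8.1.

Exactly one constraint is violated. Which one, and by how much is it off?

Distance(P, S) = 8.1 — off by 7.10.

L = (0.00, 0.00) ✓; LJ at -102.1° ✓; |LJ| = 25.20 ✓; ∠(LJ, JE) = 90.00° ✓; |JE| = 26.10 ✓; ∠(JE, ED) = 90.00° ✓; |ED| = 14.40 ✓; ∠EDB = 64.20° ✓; |DB| = 17.60 ✓; ∠(DB, BT) = 90.00° ✓; |BT| = 25.50 ✓; ∠(BT, TP) = 90.00° ✓; |TP| = 29.20 ✓; ∠TPS = 39.62° ✓; |PS| = 1.000 ✗.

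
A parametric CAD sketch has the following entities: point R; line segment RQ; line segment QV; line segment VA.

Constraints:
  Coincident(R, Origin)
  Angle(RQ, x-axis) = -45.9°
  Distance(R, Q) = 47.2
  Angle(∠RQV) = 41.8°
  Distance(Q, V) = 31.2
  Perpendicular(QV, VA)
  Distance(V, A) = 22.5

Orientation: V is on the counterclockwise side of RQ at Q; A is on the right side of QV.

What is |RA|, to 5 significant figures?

54.107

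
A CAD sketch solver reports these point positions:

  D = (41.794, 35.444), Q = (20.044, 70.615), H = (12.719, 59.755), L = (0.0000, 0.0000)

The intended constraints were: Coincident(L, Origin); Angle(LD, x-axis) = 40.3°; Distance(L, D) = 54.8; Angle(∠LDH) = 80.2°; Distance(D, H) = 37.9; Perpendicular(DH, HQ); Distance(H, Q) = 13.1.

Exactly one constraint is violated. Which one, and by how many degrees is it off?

Perpendicular(DH, HQ) — off by 5.90°.

L = (0.00, 0.00) ✓; LD at 40.30° ✓; |LD| = 54.80 ✓; ∠LDH = 80.20° ✓; |DH| = 37.90 ✓; ∠(DH, HQ) = 84.10° ✗; |HQ| = 13.10 ✓.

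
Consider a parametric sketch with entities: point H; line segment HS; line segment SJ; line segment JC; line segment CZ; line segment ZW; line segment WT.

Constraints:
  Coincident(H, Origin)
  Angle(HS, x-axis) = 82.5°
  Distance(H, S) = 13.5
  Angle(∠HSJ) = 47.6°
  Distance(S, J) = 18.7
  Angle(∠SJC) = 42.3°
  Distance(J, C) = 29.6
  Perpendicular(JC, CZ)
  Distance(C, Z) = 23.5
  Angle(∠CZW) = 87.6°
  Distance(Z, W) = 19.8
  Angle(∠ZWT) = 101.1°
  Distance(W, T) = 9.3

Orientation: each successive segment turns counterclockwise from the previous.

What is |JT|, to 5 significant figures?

15.887

H is at the origin; HS runs at 82.5° with length 13.5, so S = (1.7621, 13.385). ∠HSJ = 47.6° gives SJ at -145.10° from the x-axis; with |SJ| = 18.7, J = (-13.575, 2.6854). ∠SJC = 42.3° gives JC at -7.4000° from the x-axis; with |JC| = 29.6, C = (15.779, -1.1270). The perpendicularity gives CZ at right angles to JC, so CZ runs at 82.600°; with |CZ| = 23.5, Z = (18.805, 22.177). ∠CZW = 87.6° gives ZW at 175.00° from the x-axis; with |ZW| = 19.8, W = (-0.91923, 23.903). ∠ZWT = 101.1° gives WT at -106.10° from the x-axis; with |WT| = 9.3, T = (-3.4983, 14.968). Then |JT| = |T − J| = 15.887.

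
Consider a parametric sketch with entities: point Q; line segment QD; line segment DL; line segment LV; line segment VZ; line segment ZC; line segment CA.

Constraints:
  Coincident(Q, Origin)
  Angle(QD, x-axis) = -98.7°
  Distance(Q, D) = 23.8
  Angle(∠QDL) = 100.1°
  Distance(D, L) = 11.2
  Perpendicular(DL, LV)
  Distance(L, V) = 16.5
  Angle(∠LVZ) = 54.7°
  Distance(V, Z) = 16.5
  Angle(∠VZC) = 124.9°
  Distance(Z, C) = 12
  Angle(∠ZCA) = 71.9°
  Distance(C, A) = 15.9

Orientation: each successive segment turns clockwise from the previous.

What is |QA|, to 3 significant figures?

29.0

Q is at the origin; QD runs at -98.7° with length 23.8, so D = (-3.60, -23.5). ∠QDL = 100.1° gives DL at -179° from the x-axis; with |DL| = 11.2, L = (-14.8, -23.8). DL ⟂ LV, so LV runs at 91.4°; with |LV| = 16.5, V = (-15.2, -7.30). ∠LVZ = 54.7° gives VZ at -33.9° from the x-axis; with |VZ| = 16.5, Z = (-1.50, -16.5). ∠VZC = 124.9° gives ZC at -89.0° from the x-axis; with |ZC| = 12.0, C = (-1.30, -28.5). ∠ZCA = 71.9° gives CA at 163° from the x-axis; with |CA| = 15.9, A = (-16.5, -23.8). Then |QA| = |A − Q| = 29.0.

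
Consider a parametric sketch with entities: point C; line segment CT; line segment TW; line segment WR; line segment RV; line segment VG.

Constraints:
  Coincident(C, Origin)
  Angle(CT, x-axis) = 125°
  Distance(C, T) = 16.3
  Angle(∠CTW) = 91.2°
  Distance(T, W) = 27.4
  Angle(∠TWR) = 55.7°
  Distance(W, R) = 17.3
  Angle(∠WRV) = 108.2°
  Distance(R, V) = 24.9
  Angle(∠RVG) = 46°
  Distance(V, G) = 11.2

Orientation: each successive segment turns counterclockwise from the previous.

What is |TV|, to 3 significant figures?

9.69

∠TWR = 55.7° gives WR at -21.9° from the x-axis; with |WR| = 17.3, R = (-16.1, -8.34). ∠WRV = 108.2° gives RV at 49.9° from the x-axis; with |RV| = 24.9, V = (-0.0280, 10.7). Then |TV| = |V − T| = 9.69.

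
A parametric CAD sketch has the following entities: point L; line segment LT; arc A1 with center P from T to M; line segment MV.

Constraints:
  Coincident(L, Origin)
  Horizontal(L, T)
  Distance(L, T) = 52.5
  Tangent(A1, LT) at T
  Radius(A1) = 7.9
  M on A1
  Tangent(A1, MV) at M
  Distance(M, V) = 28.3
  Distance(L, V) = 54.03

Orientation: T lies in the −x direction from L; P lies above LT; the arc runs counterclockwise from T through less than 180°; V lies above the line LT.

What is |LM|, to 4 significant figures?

45.19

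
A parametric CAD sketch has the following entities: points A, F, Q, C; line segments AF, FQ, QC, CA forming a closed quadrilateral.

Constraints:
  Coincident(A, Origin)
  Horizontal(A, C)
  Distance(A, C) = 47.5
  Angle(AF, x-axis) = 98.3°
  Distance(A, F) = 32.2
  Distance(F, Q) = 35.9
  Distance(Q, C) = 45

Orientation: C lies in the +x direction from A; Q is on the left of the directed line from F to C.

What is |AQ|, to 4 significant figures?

51.13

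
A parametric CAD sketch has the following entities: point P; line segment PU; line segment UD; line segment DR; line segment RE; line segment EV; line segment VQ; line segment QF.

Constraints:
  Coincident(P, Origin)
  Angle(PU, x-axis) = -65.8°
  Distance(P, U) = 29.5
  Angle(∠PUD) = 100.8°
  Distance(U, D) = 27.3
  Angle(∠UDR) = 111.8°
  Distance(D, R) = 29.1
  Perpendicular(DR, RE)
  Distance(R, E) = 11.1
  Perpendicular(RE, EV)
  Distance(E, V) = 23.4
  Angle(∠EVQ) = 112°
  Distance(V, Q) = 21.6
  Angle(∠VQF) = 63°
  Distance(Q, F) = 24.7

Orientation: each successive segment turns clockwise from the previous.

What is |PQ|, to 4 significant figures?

53.00

P is at the origin; PU runs at -65.8° with length 29.5, so U = (12.09, -26.91). ∠PUD = 100.8° gives UD at -145.0° from the x-axis; with |UD| = 27.3, D = (-10.27, -42.57). ∠UDR = 111.8° gives DR at 146.8° from the x-axis; with |DR| = 29.1, R = (-34.62, -26.63). DR is perpendicular to RE, so RE runs at 56.80°; with |RE| = 11.1, E = (-28.54, -17.34). RE ⟂ EV, so EV runs at -33.20°; with |EV| = 23.4, V = (-8.962, -30.16). ∠EVQ = 112.0° gives VQ at -101.2° from the x-axis; with |VQ| = 21.6, Q = (-13.16, -51.35). Then |PQ| = |Q − P| = 53.00.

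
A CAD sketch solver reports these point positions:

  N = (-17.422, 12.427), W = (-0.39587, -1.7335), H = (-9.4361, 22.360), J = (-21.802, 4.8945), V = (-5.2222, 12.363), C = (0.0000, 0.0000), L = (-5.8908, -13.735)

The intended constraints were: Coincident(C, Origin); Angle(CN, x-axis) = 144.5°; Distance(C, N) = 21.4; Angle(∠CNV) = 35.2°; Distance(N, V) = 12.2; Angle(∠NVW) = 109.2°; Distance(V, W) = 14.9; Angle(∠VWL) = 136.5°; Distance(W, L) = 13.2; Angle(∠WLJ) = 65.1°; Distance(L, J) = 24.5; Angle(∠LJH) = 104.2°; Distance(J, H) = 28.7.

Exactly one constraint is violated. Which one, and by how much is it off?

Distance(J, H) = 28.7 — off by 7.30.

C = (0.00, 0.00) ✓; CN at 144.5° ✓; |CN| = 21.40 ✓; ∠CNV = 35.20° ✓; |NV| = 12.20 ✓; ∠NVW = 109.2° ✓; |VW| = 14.90 ✓; ∠VWL = 136.5° ✓; |WL| = 13.20 ✓; ∠WLJ = 65.10° ✓; |LJ| = 24.50 ✓; ∠LJH = 104.2° ✓; |JH| = 21.40 ✗.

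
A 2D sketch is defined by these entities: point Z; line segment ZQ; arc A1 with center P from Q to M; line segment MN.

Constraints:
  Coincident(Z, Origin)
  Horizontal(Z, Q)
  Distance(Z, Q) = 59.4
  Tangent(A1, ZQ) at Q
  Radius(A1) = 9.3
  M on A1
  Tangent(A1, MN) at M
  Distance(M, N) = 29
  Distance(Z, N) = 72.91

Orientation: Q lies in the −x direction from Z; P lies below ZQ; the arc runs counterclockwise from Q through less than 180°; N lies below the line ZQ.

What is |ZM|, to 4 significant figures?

69.39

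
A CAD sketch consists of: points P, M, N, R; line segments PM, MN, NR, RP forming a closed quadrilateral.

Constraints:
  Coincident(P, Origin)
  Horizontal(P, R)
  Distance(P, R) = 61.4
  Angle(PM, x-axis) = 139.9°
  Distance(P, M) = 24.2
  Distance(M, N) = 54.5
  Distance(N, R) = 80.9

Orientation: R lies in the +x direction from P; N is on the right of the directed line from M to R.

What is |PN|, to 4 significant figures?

39.49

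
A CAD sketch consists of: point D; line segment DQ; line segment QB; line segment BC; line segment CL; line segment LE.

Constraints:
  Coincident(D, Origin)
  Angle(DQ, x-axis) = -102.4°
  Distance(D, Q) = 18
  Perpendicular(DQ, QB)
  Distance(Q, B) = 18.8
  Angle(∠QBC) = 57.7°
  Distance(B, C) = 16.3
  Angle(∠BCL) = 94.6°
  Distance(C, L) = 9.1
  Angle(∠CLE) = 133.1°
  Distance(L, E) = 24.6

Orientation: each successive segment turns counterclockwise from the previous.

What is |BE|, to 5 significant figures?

27.270

∠BCL = 94.6° gives CL at -164.70° from the x-axis; with |CL| = 9.1, L = (0.17054, -8.6917). ∠CLE = 133.1° gives LE at -117.80° from the x-axis; with |LE| = 24.6, E = (-11.303, -30.452). Then |BE| = |E − B| = 27.270.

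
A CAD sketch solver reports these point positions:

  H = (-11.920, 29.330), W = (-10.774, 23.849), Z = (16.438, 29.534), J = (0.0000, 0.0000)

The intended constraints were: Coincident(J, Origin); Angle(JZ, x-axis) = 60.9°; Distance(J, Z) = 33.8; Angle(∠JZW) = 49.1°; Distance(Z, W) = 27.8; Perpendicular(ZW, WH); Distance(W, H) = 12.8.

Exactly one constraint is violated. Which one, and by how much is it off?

Distance(W, H) = 12.8 — off by 7.20.

J = (0.00, 0.00) ✓; JZ at 60.90° ✓; |JZ| = 33.80 ✓; ∠JZW = 49.10° ✓; |ZW| = 27.80 ✓; ∠(ZW, WH) = 89.99° ✓; |WH| = 5.600 ✗.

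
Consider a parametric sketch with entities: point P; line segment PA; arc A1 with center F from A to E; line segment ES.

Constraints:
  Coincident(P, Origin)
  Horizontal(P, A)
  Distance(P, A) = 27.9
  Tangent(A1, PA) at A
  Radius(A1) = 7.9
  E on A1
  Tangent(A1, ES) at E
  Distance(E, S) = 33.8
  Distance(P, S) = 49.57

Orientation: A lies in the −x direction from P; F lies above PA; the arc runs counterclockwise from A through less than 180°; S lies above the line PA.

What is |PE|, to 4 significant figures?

22.09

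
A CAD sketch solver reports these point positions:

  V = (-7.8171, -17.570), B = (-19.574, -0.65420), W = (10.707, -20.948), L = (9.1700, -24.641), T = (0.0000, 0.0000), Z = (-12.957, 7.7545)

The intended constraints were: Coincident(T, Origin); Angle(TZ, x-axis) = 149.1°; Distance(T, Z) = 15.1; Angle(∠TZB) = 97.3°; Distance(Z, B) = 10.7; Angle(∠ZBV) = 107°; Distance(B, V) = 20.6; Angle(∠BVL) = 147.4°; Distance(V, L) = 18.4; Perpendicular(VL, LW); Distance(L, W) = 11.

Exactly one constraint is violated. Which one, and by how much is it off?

Distance(L, W) = 11 — off by 7.00.

T = (0.00, 0.00) ✓; TZ at 149.1° ✓; |TZ| = 15.10 ✓; ∠TZB = 97.30° ✓; |ZB| = 10.70 ✓; ∠ZBV = 107.0° ✓; |BV| = 20.60 ✓; ∠BVL = 147.4° ✓; |VL| = 18.40 ✓; ∠(VL, LW) = 90.00° ✓; |LW| = 4.000 ✗.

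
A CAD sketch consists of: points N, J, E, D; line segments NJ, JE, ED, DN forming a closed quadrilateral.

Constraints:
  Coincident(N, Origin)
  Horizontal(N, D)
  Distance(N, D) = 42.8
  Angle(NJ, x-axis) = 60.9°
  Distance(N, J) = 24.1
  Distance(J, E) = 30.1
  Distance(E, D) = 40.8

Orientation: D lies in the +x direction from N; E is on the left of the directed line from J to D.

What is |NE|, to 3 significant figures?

53.2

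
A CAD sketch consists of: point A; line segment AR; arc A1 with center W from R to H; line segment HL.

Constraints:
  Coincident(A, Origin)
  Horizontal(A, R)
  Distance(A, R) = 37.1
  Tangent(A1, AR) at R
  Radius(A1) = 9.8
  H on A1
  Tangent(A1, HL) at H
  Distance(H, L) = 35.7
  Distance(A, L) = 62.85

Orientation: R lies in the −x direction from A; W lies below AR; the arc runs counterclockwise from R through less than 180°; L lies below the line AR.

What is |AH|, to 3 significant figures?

48.1

A is at the origin; AR is horizontal with |AR| = 37.1 and R on the −x side, so R = (-37.1, 0.00). A1 meets AR tangentially, so WR is at right angles to AR, so W = R + (0, -9.8) = (-37.1, -9.80). Since WH ⟂ HL (tangency), |WL| = √(9.8² + 35.7²) = 37.0 regardless of where H sits on A1. So L lies on both circle(A, 62.85) and circle(W, 37.0); the below-AR intersection is L = (-42.3, -46.4). H is the foot of the tangent from L: H = (-46.8, -11.0).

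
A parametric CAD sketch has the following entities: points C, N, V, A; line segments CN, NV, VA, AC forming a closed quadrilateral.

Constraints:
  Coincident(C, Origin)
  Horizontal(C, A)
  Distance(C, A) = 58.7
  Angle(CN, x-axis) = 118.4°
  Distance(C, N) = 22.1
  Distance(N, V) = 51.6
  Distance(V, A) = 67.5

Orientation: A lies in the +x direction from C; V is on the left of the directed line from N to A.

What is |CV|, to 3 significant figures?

62.6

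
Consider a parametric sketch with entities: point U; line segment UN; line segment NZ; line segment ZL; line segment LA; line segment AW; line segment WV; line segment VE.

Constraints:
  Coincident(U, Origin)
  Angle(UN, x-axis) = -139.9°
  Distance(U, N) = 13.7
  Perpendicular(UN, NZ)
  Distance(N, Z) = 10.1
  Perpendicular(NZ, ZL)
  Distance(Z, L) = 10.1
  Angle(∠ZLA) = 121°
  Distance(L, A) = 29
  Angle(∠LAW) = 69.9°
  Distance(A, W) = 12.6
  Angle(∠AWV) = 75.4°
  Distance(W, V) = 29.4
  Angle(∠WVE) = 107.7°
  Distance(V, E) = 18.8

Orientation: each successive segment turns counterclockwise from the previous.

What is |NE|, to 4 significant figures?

36.83

U is at the origin; UN runs at -139.9° with length 13.7, so N = (-10.48, -8.824). UN is perpendicular to NZ, so NZ runs at -49.90°; with |NZ| = 10.1, Z = (-3.974, -16.55). NZ ⟂ ZL, so ZL runs at 40.10°; with |ZL| = 10.1, L = (3.752, -10.04). ∠ZLA = 121.0° gives LA at 99.10° from the x-axis; with |LA| = 29.0, A = (-0.8347, 18.59). ∠LAW = 69.9° gives AW at -150.8° from the x-axis; with |AW| = 12.6, W = (-11.83, 12.44). ∠AWV = 75.4° gives WV at -46.20° from the x-axis; with |WV| = 29.4, V = (8.516, -8.776). ∠WVE = 107.7° gives VE at 26.10° from the x-axis; with |VE| = 18.8, E = (25.40, -0.5055). Then |NE| = |E − N| = 36.83.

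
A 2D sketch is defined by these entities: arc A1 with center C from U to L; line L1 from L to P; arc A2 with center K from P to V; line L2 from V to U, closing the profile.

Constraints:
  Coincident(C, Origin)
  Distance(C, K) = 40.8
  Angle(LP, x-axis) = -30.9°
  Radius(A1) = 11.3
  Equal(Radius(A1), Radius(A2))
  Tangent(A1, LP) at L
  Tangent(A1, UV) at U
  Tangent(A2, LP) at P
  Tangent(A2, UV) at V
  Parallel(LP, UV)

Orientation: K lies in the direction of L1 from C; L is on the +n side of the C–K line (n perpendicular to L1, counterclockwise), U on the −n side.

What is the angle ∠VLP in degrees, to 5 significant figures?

28.983°

The slot axis is L1's direction at -30.9°, so u = (cos -30.9°, sin -30.9°) = (0.85806, -0.51354) and n = (−sin -30.9°, cos -30.9°) = (0.51354, 0.85806). C is at the origin and K lies 40.8 along u from C, so K = 40.8·u = (35.009, -20.952). Tangency of A1 to both parallel lines with radius 11.3 puts L and U at C ± 11.3·n: L = (5.8030, 9.6961), U = (-5.8030, -9.6961). Equal radii place P and V the same way about K: P = K + 11.3·n = (40.812, -11.256), V = K − 11.3·n = (29.206, -30.649). Then cos ∠VLP = LV·LP / (|LV||LP|), giving 28.983°.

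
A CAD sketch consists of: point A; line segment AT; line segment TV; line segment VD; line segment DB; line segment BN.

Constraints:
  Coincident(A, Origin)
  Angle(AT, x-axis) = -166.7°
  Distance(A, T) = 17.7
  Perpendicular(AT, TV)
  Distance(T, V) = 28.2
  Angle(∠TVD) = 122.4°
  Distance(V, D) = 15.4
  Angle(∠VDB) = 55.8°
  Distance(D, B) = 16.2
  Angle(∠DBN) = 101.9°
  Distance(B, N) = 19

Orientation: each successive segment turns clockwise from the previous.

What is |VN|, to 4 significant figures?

12.87

A is at the origin; AT runs at -166.7° with length 17.7, so T = (-17.23, -4.072). AT ⟂ TV, so TV runs at 103.3°; with |TV| = 28.2, V = (-23.71, 23.37). ∠TVD = 122.4° gives VD at 45.70° from the x-axis; with |VD| = 15.4, D = (-12.96, 34.39). ∠VDB = 55.8° gives DB at -78.50° from the x-axis; with |DB| = 16.2, B = (-9.727, 18.52). ∠DBN = 101.9° gives BN at -156.6° from the x-axis; with |BN| = 19.0, N = (-27.16, 10.97). Then |VN| = |N − V| = 12.87.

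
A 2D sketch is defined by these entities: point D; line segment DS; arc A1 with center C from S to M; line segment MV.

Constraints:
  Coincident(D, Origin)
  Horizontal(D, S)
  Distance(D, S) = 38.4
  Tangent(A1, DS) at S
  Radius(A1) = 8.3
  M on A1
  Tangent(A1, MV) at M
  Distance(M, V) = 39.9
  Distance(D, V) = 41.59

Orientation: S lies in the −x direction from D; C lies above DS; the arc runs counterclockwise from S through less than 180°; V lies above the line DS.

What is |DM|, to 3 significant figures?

31.4

Checks: |CM| = 8.300 ✓; ∠(CM, MV) = 90.00° ✓; |MV| = 39.90 ✓; |DV| = 41.59 ✓.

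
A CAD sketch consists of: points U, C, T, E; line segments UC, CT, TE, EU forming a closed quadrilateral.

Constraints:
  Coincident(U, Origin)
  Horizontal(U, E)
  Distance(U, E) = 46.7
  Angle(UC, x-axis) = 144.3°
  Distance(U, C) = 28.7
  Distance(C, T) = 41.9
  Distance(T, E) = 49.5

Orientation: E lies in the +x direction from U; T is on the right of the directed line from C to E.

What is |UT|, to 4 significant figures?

17.75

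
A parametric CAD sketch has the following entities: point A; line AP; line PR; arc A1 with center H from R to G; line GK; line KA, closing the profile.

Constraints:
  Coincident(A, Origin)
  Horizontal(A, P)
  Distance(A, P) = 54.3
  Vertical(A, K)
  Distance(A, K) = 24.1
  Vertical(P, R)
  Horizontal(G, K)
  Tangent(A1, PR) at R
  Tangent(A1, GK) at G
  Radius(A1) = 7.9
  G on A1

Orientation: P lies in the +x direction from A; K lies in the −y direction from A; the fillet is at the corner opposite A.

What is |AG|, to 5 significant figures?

52.285

The virtual corner opposite A is at (54.300, -24.100). A1 meets PR tangentially, so HR is at right angles to PR and A1 meets GK tangentially, so HG is at right angles to GK, with radius 7.9, so the center H sits 7.9 in from both sides at H = (46.400, -16.200). That places the tangent points at R = (54.300, -16.200) on PR and G = (46.400, -24.100) on GK. Then |AG| = |G − A| = 52.285.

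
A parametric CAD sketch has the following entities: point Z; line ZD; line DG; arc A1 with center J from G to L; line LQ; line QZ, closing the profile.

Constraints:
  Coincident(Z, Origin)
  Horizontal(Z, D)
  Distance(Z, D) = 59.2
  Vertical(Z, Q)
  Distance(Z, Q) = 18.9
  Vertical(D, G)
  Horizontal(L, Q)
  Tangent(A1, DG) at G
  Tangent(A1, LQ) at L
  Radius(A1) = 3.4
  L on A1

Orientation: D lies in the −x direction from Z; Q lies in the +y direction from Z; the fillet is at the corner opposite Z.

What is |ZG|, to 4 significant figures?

61.20

The virtual corner opposite Z is at (-59.20, 18.90). The tangent condition forces JG to be normal to DG and A1 meets LQ tangentially, so JL is at right angles to LQ, with radius 3.4, so the center J sits 3.4 in from both sides at J = (-55.80, 15.50). That places the tangent points at G = (-59.20, 15.50) on DG and L = (-55.80, 18.90) on LQ. Then |ZG| = |G − Z| = 61.20.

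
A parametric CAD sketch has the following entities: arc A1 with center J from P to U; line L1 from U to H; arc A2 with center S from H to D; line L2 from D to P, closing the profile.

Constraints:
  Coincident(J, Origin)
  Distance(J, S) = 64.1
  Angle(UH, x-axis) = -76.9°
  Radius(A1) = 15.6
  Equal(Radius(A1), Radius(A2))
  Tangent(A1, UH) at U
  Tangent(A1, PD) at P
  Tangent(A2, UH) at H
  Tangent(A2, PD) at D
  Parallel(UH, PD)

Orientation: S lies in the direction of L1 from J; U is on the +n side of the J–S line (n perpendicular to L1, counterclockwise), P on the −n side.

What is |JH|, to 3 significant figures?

66.0

Tangency of A1 to both parallel lines with radius 15.6 puts U and P at J ± 15.6·n: U = (15.2, 3.54), P = (-15.2, -3.54). Equal radii place H and D the same way about S: H = S + 15.6·n = (29.7, -58.9), D = S − 15.6·n = (-0.666, -66.0). Then |JH| = |H − J| = 66.0.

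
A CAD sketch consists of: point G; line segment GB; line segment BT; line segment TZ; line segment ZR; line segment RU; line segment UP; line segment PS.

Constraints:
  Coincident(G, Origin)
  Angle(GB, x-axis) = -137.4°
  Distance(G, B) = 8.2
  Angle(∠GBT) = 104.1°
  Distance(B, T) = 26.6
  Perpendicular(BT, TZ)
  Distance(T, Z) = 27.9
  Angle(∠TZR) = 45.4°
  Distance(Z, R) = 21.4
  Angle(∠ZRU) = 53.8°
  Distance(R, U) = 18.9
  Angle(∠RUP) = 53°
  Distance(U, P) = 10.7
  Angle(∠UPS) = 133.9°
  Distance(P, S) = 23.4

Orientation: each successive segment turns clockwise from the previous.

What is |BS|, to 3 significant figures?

25.9

G is at the origin; GB runs at -137.4° with length 8.2, so B = (-6.04, -5.55). ∠GBT = 104.1° gives BT at 147° from the x-axis; with |BT| = 26.6, T = (-28.3, 9.05). BT is perpendicular to TZ, so TZ runs at 56.7°; with |TZ| = 27.9, Z = (-13.0, 32.4). ∠TZR = 45.4° gives ZR at -77.9° from the x-axis; with |ZR| = 21.4, R = (-8.46, 11.4). ∠ZRU = 53.8° gives RU at 156° from the x-axis; with |RU| = 18.9, U = (-25.7, 19.2). ∠RUP = 53.0° gives UP at 28.9° from the x-axis; with |UP| = 10.7, P = (-16.3, 24.3). ∠UPS = 133.9° gives PS at -17.2° from the x-axis; with |PS| = 23.4, S = (6.00, 17.4). Then |BS| = |S − B| = 25.9.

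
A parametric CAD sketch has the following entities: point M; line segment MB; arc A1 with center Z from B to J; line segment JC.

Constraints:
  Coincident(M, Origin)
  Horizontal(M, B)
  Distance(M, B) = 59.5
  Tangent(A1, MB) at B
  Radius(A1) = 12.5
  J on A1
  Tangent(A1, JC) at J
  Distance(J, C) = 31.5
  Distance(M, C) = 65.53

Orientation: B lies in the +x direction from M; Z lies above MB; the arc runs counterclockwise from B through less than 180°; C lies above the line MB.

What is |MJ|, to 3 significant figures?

72.0

M is at the origin; M and B share the same y with |MB| = 59.5 and B on the +x side, so B = (59.5, 0.00). Tangency of A1 to MB means the radius ZB is perpendicular to MB, so Z = B + (0, 12.5) = (59.5, 12.5). Since ZJ ⟂ JC (tangency), |ZC| = √(12.5² + 31.5²) = 33.9 regardless of where J sits on A1. So C lies on both circle(M, 65.53) and circle(Z, 33.9); the above-MB intersection is C = (48.2, 44.4). J is the foot of the tangent from C: J = (68.9, 20.7).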